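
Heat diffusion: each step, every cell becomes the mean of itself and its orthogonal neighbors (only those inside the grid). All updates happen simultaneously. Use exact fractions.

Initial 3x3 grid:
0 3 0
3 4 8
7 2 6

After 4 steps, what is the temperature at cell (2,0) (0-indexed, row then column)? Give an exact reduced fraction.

Step 1: cell (2,0) = 4
Step 2: cell (2,0) = 49/12
Step 3: cell (2,0) = 575/144
Step 4: cell (2,0) = 3737/960
Full grid after step 4:
  8971/2880 571433/172800 91939/25920
  11227/3200 44591/12000 114643/28800
  3737/960 718633/172800 111779/25920

Answer: 3737/960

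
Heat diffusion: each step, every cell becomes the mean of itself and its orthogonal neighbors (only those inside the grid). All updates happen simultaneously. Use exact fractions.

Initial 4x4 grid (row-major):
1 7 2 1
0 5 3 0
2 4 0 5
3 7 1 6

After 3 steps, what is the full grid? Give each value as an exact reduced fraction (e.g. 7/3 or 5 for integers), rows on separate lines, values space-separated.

Answer: 6373/2160 2633/900 811/300 20/9
20659/7200 18067/6000 66/25 1477/600
487/160 3159/1000 6093/2000 1681/600
1201/360 329/96 8089/2400 2347/720

Derivation:
After step 1:
  8/3 15/4 13/4 1
  2 19/5 2 9/4
  9/4 18/5 13/5 11/4
  4 15/4 7/2 4
After step 2:
  101/36 101/30 5/2 13/6
  643/240 303/100 139/50 2
  237/80 16/5 289/100 29/10
  10/3 297/80 277/80 41/12
After step 3:
  6373/2160 2633/900 811/300 20/9
  20659/7200 18067/6000 66/25 1477/600
  487/160 3159/1000 6093/2000 1681/600
  1201/360 329/96 8089/2400 2347/720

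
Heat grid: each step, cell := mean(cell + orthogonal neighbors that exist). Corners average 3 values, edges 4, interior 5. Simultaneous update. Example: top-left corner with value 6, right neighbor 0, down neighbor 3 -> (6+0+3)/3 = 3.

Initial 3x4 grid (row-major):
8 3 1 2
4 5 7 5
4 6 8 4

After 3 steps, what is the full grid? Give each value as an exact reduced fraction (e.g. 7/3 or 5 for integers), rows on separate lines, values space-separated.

Answer: 227/48 907/200 3719/900 532/135
72449/14400 29641/6000 7199/1500 32927/7200
2249/432 19301/3600 19301/3600 5651/1080

Derivation:
After step 1:
  5 17/4 13/4 8/3
  21/4 5 26/5 9/2
  14/3 23/4 25/4 17/3
After step 2:
  29/6 35/8 461/120 125/36
  239/48 509/100 121/25 541/120
  47/9 65/12 343/60 197/36
After step 3:
  227/48 907/200 3719/900 532/135
  72449/14400 29641/6000 7199/1500 32927/7200
  2249/432 19301/3600 19301/3600 5651/1080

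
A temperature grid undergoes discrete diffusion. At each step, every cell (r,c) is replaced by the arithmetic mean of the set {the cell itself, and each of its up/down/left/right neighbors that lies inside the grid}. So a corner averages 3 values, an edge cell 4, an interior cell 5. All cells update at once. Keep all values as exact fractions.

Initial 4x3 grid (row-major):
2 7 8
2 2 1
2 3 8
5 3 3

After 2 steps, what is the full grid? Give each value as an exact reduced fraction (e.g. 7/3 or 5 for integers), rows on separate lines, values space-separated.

Answer: 125/36 67/16 89/18
35/12 181/50 101/24
179/60 337/100 503/120
59/18 151/40 143/36

Derivation:
After step 1:
  11/3 19/4 16/3
  2 3 19/4
  3 18/5 15/4
  10/3 7/2 14/3
After step 2:
  125/36 67/16 89/18
  35/12 181/50 101/24
  179/60 337/100 503/120
  59/18 151/40 143/36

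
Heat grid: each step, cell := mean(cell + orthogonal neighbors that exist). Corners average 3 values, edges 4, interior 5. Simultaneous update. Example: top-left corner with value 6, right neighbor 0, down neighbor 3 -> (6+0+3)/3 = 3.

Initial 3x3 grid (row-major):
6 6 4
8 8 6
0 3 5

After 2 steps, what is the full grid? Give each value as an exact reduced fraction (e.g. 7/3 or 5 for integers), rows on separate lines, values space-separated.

After step 1:
  20/3 6 16/3
  11/2 31/5 23/4
  11/3 4 14/3
After step 2:
  109/18 121/20 205/36
  661/120 549/100 439/80
  79/18 139/30 173/36

Answer: 109/18 121/20 205/36
661/120 549/100 439/80
79/18 139/30 173/36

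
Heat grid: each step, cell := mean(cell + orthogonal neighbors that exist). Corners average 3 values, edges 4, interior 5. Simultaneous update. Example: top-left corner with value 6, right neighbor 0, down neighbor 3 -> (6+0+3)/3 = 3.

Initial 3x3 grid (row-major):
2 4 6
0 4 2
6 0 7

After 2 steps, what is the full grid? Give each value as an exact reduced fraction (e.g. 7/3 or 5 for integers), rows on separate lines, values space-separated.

After step 1:
  2 4 4
  3 2 19/4
  2 17/4 3
After step 2:
  3 3 17/4
  9/4 18/5 55/16
  37/12 45/16 4

Answer: 3 3 17/4
9/4 18/5 55/16
37/12 45/16 4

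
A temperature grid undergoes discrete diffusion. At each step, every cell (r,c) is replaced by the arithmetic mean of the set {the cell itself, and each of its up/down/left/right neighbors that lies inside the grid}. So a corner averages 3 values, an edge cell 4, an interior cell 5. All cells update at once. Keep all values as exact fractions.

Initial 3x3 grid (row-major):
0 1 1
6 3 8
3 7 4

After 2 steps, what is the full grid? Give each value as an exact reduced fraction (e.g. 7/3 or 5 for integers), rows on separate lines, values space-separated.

After step 1:
  7/3 5/4 10/3
  3 5 4
  16/3 17/4 19/3
After step 2:
  79/36 143/48 103/36
  47/12 7/2 14/3
  151/36 251/48 175/36

Answer: 79/36 143/48 103/36
47/12 7/2 14/3
151/36 251/48 175/36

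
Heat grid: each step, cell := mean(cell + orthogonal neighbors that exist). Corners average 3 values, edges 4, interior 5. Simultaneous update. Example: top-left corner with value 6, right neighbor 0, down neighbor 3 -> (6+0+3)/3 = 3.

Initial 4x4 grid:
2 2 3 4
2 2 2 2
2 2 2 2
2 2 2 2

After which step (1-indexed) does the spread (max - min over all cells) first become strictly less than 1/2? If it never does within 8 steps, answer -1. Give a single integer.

Step 1: max=3, min=2, spread=1
Step 2: max=11/4, min=2, spread=3/4
Step 3: max=103/40, min=2, spread=23/40
Step 4: max=991/400, min=2, spread=191/400
  -> spread < 1/2 first at step 4
Step 5: max=86599/36000, min=18079/9000, spread=1587/4000
Step 6: max=2543591/1080000, min=1091899/540000, spread=39977/120000
Step 7: max=25016921/10800000, min=549923/270000, spread=1006667/3600000
Step 8: max=2222744323/972000000, min=199430041/97200000, spread=25382657/108000000

Answer: 4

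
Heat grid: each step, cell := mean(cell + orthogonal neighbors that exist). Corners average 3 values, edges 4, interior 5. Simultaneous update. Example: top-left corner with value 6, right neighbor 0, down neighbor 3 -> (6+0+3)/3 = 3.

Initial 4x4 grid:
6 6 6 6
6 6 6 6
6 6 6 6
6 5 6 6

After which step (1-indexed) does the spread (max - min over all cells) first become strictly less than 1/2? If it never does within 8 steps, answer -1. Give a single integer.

Answer: 1

Derivation:
Step 1: max=6, min=17/3, spread=1/3
  -> spread < 1/2 first at step 1
Step 2: max=6, min=689/120, spread=31/120
Step 3: max=6, min=6269/1080, spread=211/1080
Step 4: max=6, min=631157/108000, spread=16843/108000
Step 5: max=53921/9000, min=5693357/972000, spread=130111/972000
Step 6: max=3232841/540000, min=171317633/29160000, spread=3255781/29160000
Step 7: max=3228893/540000, min=5148446309/874800000, spread=82360351/874800000
Step 8: max=580693559/97200000, min=154712683109/26244000000, spread=2074577821/26244000000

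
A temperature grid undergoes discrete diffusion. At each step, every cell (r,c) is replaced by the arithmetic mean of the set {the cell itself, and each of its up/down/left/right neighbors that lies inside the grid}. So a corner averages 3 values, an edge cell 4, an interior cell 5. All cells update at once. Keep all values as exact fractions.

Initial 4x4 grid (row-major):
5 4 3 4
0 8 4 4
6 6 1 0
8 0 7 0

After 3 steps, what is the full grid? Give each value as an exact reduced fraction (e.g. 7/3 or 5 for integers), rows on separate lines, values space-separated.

Answer: 503/120 10117/2400 5531/1440 95/27
10597/2400 4207/1000 2747/750 4589/1440
33127/7200 1549/375 2051/600 18713/7200
1229/270 30217/7200 21953/7200 2773/1080

Derivation:
After step 1:
  3 5 15/4 11/3
  19/4 22/5 4 3
  5 21/5 18/5 5/4
  14/3 21/4 2 7/3
After step 2:
  17/4 323/80 197/48 125/36
  343/80 447/100 15/4 143/48
  1117/240 449/100 301/100 611/240
  179/36 967/240 791/240 67/36
After step 3:
  503/120 10117/2400 5531/1440 95/27
  10597/2400 4207/1000 2747/750 4589/1440
  33127/7200 1549/375 2051/600 18713/7200
  1229/270 30217/7200 21953/7200 2773/1080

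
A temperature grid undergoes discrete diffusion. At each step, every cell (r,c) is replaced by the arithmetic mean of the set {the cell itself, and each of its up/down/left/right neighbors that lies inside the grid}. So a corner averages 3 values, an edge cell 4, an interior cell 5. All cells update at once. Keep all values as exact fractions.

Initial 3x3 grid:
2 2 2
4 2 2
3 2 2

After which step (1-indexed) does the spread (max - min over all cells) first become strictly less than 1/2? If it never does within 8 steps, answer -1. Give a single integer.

Step 1: max=3, min=2, spread=1
Step 2: max=649/240, min=2, spread=169/240
Step 3: max=467/180, min=2539/1200, spread=1723/3600
  -> spread < 1/2 first at step 3
Step 4: max=8983/3600, min=11687/5400, spread=143/432
Step 5: max=1590103/648000, min=26657/12000, spread=1205/5184
Step 6: max=93847741/38880000, min=43751683/19440000, spread=10151/62208
Step 7: max=619858903/259200000, min=2655744751/1166400000, spread=85517/746496
Step 8: max=332180072069/139968000000, min=53487222949/23328000000, spread=720431/8957952

Answer: 3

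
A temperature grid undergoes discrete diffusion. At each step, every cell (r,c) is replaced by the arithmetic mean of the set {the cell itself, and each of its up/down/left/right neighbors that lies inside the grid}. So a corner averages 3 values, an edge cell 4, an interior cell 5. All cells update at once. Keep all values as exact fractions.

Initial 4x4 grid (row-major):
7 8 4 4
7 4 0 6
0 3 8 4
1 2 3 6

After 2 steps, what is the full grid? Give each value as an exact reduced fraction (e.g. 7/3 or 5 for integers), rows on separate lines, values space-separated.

After step 1:
  22/3 23/4 4 14/3
  9/2 22/5 22/5 7/2
  11/4 17/5 18/5 6
  1 9/4 19/4 13/3
After step 2:
  211/36 1289/240 1129/240 73/18
  1139/240 449/100 199/50 557/120
  233/80 82/25 443/100 523/120
  2 57/20 56/15 181/36

Answer: 211/36 1289/240 1129/240 73/18
1139/240 449/100 199/50 557/120
233/80 82/25 443/100 523/120
2 57/20 56/15 181/36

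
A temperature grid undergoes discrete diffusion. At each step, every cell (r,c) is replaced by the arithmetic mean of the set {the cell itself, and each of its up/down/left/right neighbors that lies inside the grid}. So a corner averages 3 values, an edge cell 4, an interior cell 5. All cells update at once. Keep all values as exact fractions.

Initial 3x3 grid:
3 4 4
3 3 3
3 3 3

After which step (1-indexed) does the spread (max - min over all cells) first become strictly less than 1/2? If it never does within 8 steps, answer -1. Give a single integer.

Answer: 2

Derivation:
Step 1: max=11/3, min=3, spread=2/3
Step 2: max=125/36, min=3, spread=17/36
  -> spread < 1/2 first at step 2
Step 3: max=7327/2160, min=551/180, spread=143/432
Step 4: max=431549/129600, min=8363/2700, spread=1205/5184
Step 5: max=25627303/7776000, min=225541/72000, spread=10151/62208
Step 6: max=1525349141/466560000, min=61329209/19440000, spread=85517/746496
Step 7: max=91053190927/27993600000, min=7400153671/2332800000, spread=720431/8957952
Step 8: max=5442462194669/1679616000000, min=18568161863/5832000000, spread=6069221/107495424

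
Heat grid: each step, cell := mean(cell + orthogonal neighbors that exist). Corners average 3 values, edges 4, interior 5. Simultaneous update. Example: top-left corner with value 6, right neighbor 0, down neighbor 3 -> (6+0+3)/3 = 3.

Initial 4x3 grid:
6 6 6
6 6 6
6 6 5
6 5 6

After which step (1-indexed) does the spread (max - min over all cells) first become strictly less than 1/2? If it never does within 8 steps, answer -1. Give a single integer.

Step 1: max=6, min=16/3, spread=2/3
Step 2: max=6, min=447/80, spread=33/80
  -> spread < 1/2 first at step 2
Step 3: max=6, min=12101/2160, spread=859/2160
Step 4: max=10721/1800, min=735997/129600, spread=7183/25920
Step 5: max=641789/108000, min=44316923/7776000, spread=378377/1555200
Step 6: max=6390211/1080000, min=2673698377/466560000, spread=3474911/18662400
Step 7: max=573746011/97200000, min=160878799643/27993600000, spread=174402061/1119744000
Step 8: max=68672183273/11664000000, min=9680411433937/1679616000000, spread=1667063659/13436928000

Answer: 2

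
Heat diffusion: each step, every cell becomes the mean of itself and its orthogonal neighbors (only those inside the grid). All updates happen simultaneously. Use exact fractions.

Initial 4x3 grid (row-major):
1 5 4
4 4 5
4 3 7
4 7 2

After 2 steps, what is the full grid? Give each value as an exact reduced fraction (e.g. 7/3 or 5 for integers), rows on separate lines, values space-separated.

Answer: 121/36 157/40 79/18
109/30 419/100 1087/240
17/4 106/25 235/48
17/4 29/6 163/36

Derivation:
After step 1:
  10/3 7/2 14/3
  13/4 21/5 5
  15/4 5 17/4
  5 4 16/3
After step 2:
  121/36 157/40 79/18
  109/30 419/100 1087/240
  17/4 106/25 235/48
  17/4 29/6 163/36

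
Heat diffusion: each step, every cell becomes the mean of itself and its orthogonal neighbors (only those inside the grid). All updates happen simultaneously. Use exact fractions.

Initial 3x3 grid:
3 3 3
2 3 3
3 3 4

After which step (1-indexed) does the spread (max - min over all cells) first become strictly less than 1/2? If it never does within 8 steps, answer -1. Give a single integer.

Answer: 3

Derivation:
Step 1: max=10/3, min=8/3, spread=2/3
Step 2: max=59/18, min=653/240, spread=401/720
Step 3: max=3379/1080, min=6043/2160, spread=143/432
  -> spread < 1/2 first at step 3
Step 4: max=200723/64800, min=371321/129600, spread=1205/5184
Step 5: max=11853031/3888000, min=22437187/7776000, spread=10151/62208
Step 6: max=706633007/233280000, min=1359817889/466560000, spread=85517/746496
Step 7: max=42119195179/13996800000, min=81987043483/27993600000, spread=720431/8957952
Step 8: max=2518041044363/839808000000, min=4941250510601/1679616000000, spread=6069221/107495424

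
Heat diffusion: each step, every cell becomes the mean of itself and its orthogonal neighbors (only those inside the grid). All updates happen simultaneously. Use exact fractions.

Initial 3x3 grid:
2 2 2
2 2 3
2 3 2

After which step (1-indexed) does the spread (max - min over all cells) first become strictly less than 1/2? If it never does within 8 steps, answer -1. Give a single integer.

Answer: 2

Derivation:
Step 1: max=8/3, min=2, spread=2/3
Step 2: max=193/80, min=2, spread=33/80
  -> spread < 1/2 first at step 2
Step 3: max=2597/1080, min=191/90, spread=61/216
Step 4: max=151039/64800, min=5761/2700, spread=511/2592
Step 5: max=9005933/3888000, min=78401/36000, spread=4309/31104
Step 6: max=533943751/233280000, min=10651237/4860000, spread=36295/373248
Step 7: max=31878770597/13996800000, min=2576935831/1166400000, spread=305773/4478976
Step 8: max=1902930670159/839808000000, min=25870575497/11664000000, spread=2575951/53747712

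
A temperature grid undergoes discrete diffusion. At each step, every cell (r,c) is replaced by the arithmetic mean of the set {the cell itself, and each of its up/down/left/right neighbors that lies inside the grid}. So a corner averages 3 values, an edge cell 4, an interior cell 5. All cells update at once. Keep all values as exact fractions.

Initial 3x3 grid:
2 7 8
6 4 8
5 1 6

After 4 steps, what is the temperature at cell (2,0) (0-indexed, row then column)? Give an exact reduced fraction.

Step 1: cell (2,0) = 4
Step 2: cell (2,0) = 49/12
Step 3: cell (2,0) = 3179/720
Step 4: cell (2,0) = 198253/43200
Full grid after step 4:
  109789/21600 4738003/864000 749009/129600
  1393001/288000 232117/45000 2407439/432000
  198253/43200 352969/72000 37613/7200

Answer: 198253/43200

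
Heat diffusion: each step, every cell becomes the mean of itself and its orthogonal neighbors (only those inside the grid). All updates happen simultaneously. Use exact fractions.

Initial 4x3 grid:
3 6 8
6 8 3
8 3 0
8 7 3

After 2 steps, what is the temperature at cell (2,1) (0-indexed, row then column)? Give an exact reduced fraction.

Answer: 483/100

Derivation:
Step 1: cell (2,1) = 26/5
Step 2: cell (2,1) = 483/100
Full grid after step 2:
  35/6 1327/240 50/9
  227/40 553/100 67/15
  761/120 483/100 233/60
  115/18 429/80 65/18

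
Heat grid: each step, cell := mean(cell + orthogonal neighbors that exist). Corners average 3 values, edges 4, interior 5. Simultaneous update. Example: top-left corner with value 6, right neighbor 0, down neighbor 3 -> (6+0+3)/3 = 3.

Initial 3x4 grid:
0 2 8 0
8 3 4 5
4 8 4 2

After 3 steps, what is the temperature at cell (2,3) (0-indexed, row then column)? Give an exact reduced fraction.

Answer: 538/135

Derivation:
Step 1: cell (2,3) = 11/3
Step 2: cell (2,3) = 131/36
Step 3: cell (2,3) = 538/135
Full grid after step 3:
  857/216 27893/7200 27683/7200 4099/1080
  6999/1600 8843/2000 8283/2000 18197/4800
  539/108 34243/7200 31333/7200 538/135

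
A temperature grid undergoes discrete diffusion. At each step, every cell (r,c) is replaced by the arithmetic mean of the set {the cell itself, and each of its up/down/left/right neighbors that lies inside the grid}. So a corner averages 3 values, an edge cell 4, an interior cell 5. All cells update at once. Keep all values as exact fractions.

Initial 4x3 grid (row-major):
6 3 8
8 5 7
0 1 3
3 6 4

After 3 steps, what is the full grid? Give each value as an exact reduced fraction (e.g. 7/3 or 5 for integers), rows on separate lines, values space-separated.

After step 1:
  17/3 11/2 6
  19/4 24/5 23/4
  3 3 15/4
  3 7/2 13/3
After step 2:
  191/36 659/120 23/4
  1093/240 119/25 203/40
  55/16 361/100 101/24
  19/6 83/24 139/36
After step 3:
  11053/2160 38353/7200 979/180
  32503/7200 28189/6000 2969/600
  8861/2400 23369/6000 15079/3600
  161/48 25373/7200 415/108

Answer: 11053/2160 38353/7200 979/180
32503/7200 28189/6000 2969/600
8861/2400 23369/6000 15079/3600
161/48 25373/7200 415/108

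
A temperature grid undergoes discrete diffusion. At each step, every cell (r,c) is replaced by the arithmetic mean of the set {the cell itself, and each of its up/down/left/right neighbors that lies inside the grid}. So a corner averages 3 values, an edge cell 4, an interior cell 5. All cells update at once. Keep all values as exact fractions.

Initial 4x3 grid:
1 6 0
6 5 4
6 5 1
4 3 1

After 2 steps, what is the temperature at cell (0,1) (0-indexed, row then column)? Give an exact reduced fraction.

Step 1: cell (0,1) = 3
Step 2: cell (0,1) = 119/30
Full grid after step 2:
  71/18 119/30 53/18
  1157/240 96/25 827/240
  217/48 409/100 131/48
  77/18 53/16 23/9

Answer: 119/30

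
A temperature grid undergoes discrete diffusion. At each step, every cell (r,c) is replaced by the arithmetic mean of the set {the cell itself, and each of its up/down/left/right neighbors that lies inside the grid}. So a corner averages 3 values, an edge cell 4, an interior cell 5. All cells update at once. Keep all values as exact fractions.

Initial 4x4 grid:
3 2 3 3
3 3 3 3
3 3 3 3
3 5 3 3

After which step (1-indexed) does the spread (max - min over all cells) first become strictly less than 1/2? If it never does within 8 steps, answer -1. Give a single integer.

Answer: 4

Derivation:
Step 1: max=11/3, min=8/3, spread=1
Step 2: max=211/60, min=329/120, spread=31/40
Step 3: max=1831/540, min=3029/1080, spread=211/360
Step 4: max=178357/54000, min=309101/108000, spread=15871/36000
  -> spread < 1/2 first at step 4
Step 5: max=1585267/486000, min=2822861/972000, spread=115891/324000
Step 6: max=11724679/3645000, min=284729969/97200000, spread=83784413/291600000
Step 7: max=1395956611/437400000, min=2870910463/972000000, spread=2080938053/8748000000
Step 8: max=20775341339/6561000000, min=86649437959/29160000000, spread=51168711929/262440000000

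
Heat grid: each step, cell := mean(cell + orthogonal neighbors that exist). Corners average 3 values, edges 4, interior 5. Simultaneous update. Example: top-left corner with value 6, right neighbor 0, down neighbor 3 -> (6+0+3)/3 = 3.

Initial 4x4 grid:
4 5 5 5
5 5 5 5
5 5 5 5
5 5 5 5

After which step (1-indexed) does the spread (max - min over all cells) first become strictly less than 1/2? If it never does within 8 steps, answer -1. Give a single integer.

Step 1: max=5, min=14/3, spread=1/3
  -> spread < 1/2 first at step 1
Step 2: max=5, min=85/18, spread=5/18
Step 3: max=5, min=1039/216, spread=41/216
Step 4: max=5, min=31357/6480, spread=1043/6480
Step 5: max=5, min=946447/194400, spread=25553/194400
Step 6: max=89921/18000, min=28488541/5832000, spread=645863/5832000
Step 7: max=599029/120000, min=857158309/174960000, spread=16225973/174960000
Step 8: max=269299/54000, min=25766522017/5248800000, spread=409340783/5248800000

Answer: 1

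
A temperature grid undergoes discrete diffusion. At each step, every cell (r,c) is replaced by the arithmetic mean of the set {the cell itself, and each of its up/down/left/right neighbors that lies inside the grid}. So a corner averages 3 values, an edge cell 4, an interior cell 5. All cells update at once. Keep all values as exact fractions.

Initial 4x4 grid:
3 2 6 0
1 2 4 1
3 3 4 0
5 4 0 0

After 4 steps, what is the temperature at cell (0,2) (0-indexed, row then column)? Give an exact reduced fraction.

Answer: 557243/216000

Derivation:
Step 1: cell (0,2) = 3
Step 2: cell (0,2) = 719/240
Step 3: cell (0,2) = 3709/1440
Step 4: cell (0,2) = 557243/216000
Full grid after step 4:
  385/144 189041/72000 557243/216000 30073/12960
  64787/24000 81253/30000 427103/180000 116507/54000
  209657/72000 31783/12000 2711/1200 32053/18000
  63401/21600 97501/36000 74641/36000 18433/10800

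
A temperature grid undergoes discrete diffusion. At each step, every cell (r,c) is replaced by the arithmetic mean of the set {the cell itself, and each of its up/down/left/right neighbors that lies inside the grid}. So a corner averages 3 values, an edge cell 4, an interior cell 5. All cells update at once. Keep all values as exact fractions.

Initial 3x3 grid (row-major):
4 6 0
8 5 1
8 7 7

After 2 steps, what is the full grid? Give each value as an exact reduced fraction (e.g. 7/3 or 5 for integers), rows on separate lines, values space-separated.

Answer: 16/3 1049/240 28/9
1519/240 127/25 959/240
62/9 1489/240 5

Derivation:
After step 1:
  6 15/4 7/3
  25/4 27/5 13/4
  23/3 27/4 5
After step 2:
  16/3 1049/240 28/9
  1519/240 127/25 959/240
  62/9 1489/240 5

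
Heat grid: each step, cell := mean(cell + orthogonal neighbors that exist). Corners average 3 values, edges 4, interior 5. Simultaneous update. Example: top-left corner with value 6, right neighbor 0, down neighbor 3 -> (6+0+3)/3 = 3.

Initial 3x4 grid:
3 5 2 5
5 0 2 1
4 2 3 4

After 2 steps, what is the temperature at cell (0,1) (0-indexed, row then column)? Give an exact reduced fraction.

Step 1: cell (0,1) = 5/2
Step 2: cell (0,1) = 197/60
Full grid after step 2:
  59/18 197/60 77/30 55/18
  69/20 243/100 273/100 149/60
  107/36 43/15 139/60 101/36

Answer: 197/60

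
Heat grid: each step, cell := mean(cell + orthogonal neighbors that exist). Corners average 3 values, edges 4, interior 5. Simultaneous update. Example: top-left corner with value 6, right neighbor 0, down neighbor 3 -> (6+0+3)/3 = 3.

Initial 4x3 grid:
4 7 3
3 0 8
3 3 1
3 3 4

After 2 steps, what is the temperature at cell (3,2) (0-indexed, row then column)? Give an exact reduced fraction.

Step 1: cell (3,2) = 8/3
Step 2: cell (3,2) = 119/36
Full grid after step 2:
  32/9 551/120 25/6
  431/120 76/25 43/10
  21/8 329/100 35/12
  37/12 131/48 119/36

Answer: 119/36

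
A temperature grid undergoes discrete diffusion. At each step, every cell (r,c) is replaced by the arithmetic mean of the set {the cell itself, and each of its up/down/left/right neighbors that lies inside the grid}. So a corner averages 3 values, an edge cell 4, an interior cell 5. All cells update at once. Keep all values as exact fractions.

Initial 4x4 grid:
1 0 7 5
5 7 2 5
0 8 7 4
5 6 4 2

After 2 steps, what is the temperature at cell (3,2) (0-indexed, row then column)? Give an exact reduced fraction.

Answer: 113/24

Derivation:
Step 1: cell (3,2) = 19/4
Step 2: cell (3,2) = 113/24
Full grid after step 2:
  3 273/80 1111/240 79/18
  283/80 113/25 9/2 593/120
  1021/240 101/20 509/100 101/24
  167/36 593/120 113/24 151/36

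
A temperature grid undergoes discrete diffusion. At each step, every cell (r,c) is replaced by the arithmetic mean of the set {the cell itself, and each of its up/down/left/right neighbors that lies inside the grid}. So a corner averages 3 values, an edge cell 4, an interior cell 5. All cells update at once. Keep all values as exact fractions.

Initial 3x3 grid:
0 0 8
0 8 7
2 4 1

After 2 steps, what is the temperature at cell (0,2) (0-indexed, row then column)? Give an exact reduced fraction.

Step 1: cell (0,2) = 5
Step 2: cell (0,2) = 5
Full grid after step 2:
  13/6 16/5 5
  83/40 401/100 47/10
  11/4 271/80 55/12

Answer: 5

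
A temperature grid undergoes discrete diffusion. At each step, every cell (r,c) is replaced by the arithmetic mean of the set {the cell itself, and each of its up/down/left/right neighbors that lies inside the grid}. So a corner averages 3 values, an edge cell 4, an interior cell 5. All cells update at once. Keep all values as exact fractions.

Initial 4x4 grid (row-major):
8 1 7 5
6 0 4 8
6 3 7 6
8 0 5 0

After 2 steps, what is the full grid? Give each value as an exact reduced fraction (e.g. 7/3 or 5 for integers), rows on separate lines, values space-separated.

Answer: 14/3 321/80 1207/240 50/9
371/80 101/25 23/5 343/60
1117/240 83/20 433/100 59/12
173/36 223/60 47/12 143/36

Derivation:
After step 1:
  5 4 17/4 20/3
  5 14/5 26/5 23/4
  23/4 16/5 5 21/4
  14/3 4 3 11/3
After step 2:
  14/3 321/80 1207/240 50/9
  371/80 101/25 23/5 343/60
  1117/240 83/20 433/100 59/12
  173/36 223/60 47/12 143/36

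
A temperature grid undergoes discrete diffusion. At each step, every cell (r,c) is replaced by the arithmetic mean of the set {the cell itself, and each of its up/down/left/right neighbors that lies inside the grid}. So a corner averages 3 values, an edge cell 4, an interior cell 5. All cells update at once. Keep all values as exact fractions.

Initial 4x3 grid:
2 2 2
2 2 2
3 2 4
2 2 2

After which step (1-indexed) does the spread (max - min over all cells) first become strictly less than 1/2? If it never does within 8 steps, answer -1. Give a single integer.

Step 1: max=8/3, min=2, spread=2/3
Step 2: max=77/30, min=2, spread=17/30
Step 3: max=331/135, min=149/72, spread=413/1080
  -> spread < 1/2 first at step 3
Step 4: max=9631/4050, min=6391/3000, spread=20063/81000
Step 5: max=2306471/972000, min=695647/324000, spread=21953/97200
Step 6: max=68328677/29160000, min=5290771/2430000, spread=193577/1166400
Step 7: max=4079273443/1749600000, min=638546953/291600000, spread=9919669/69984000
Step 8: max=243154244387/104976000000, min=4822935469/2187000000, spread=18645347/167961600

Answer: 3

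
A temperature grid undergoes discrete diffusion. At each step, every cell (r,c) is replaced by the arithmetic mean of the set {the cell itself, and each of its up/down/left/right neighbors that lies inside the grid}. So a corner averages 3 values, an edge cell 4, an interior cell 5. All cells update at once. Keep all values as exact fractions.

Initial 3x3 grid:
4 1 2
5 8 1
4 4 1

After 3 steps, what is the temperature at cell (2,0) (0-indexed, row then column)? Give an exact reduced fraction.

Step 1: cell (2,0) = 13/3
Step 2: cell (2,0) = 83/18
Step 3: cell (2,0) = 4459/1080
Full grid after step 3:
  1021/270 49931/14400 5963/2160
  60881/14400 6949/2000 11089/3600
  4459/1080 55081/14400 737/240

Answer: 4459/1080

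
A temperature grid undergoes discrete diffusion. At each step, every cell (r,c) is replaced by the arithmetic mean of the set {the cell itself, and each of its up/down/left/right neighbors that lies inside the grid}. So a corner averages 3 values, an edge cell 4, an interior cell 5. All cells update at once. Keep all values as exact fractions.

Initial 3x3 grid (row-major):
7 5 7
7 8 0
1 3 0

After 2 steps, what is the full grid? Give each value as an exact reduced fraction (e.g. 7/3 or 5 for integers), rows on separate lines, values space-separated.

Answer: 113/18 1301/240 29/6
407/80 477/100 267/80
149/36 46/15 31/12

Derivation:
After step 1:
  19/3 27/4 4
  23/4 23/5 15/4
  11/3 3 1
After step 2:
  113/18 1301/240 29/6
  407/80 477/100 267/80
  149/36 46/15 31/12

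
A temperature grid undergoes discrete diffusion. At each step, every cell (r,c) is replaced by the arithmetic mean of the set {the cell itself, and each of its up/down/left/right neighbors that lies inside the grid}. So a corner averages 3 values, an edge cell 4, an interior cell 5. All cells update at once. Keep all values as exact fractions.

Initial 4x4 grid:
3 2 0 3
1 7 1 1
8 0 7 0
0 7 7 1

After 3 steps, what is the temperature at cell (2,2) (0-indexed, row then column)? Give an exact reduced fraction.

Answer: 9293/3000

Derivation:
Step 1: cell (2,2) = 3
Step 2: cell (2,2) = 79/20
Step 3: cell (2,2) = 9293/3000
Full grid after step 3:
  329/120 1721/600 3611/1800 1013/540
  1429/400 2869/1000 4271/1500 3551/1800
  851/240 2049/500 9293/3000 211/72
  779/180 311/80 2887/720 679/216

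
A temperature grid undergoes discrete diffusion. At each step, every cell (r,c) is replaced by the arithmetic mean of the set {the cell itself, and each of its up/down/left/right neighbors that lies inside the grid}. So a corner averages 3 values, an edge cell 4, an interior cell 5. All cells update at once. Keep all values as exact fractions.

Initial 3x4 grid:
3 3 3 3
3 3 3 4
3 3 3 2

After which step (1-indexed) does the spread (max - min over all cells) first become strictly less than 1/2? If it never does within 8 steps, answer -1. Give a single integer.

Answer: 2

Derivation:
Step 1: max=10/3, min=11/4, spread=7/12
Step 2: max=47/15, min=35/12, spread=13/60
  -> spread < 1/2 first at step 2
Step 3: max=422/135, min=7099/2400, spread=3629/21600
Step 4: max=99601/32400, min=71531/24000, spread=60683/648000
Step 5: max=2981947/972000, min=645811/216000, spread=30319/388800
Step 6: max=177960953/58320000, min=19430767/6480000, spread=61681/1166400
Step 7: max=5329347701/1749600000, min=583369639/194400000, spread=1580419/34992000
Step 8: max=319061917609/104976000000, min=35059225901/11664000000, spread=7057769/209952000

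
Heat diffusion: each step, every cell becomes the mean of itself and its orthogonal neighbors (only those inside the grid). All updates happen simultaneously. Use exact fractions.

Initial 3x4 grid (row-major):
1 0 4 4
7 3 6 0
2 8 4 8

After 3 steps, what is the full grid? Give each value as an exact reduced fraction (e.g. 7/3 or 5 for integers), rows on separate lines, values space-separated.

After step 1:
  8/3 2 7/2 8/3
  13/4 24/5 17/5 9/2
  17/3 17/4 13/2 4
After step 2:
  95/36 389/120 347/120 32/9
  983/240 177/50 227/50 437/120
  79/18 1273/240 363/80 5
After step 3:
  7183/2160 11081/3600 6403/1800 454/135
  52789/14400 12433/3000 22981/6000 30127/7200
  1241/270 31987/7200 11629/2400 3163/720

Answer: 7183/2160 11081/3600 6403/1800 454/135
52789/14400 12433/3000 22981/6000 30127/7200
1241/270 31987/7200 11629/2400 3163/720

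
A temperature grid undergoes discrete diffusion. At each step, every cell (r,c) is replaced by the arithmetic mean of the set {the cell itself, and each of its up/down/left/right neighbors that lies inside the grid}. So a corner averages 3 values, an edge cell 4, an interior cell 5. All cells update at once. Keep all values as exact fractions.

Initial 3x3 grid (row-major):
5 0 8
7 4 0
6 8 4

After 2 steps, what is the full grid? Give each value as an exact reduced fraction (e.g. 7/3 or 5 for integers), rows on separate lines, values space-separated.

After step 1:
  4 17/4 8/3
  11/2 19/5 4
  7 11/2 4
After step 2:
  55/12 883/240 131/36
  203/40 461/100 217/60
  6 203/40 9/2

Answer: 55/12 883/240 131/36
203/40 461/100 217/60
6 203/40 9/2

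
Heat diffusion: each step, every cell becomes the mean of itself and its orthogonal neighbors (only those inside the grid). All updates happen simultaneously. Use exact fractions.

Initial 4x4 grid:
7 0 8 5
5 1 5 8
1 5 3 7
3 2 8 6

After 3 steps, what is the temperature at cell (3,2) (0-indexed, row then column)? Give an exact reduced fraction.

Step 1: cell (3,2) = 19/4
Step 2: cell (3,2) = 437/80
Step 3: cell (3,2) = 469/96
Full grid after step 3:
  1357/360 4951/1200 5963/1200 821/144
  1039/300 3969/1000 9787/2000 13861/2400
  509/150 7389/2000 1007/200 2753/480
  2303/720 9629/2400 469/96 2111/360

Answer: 469/96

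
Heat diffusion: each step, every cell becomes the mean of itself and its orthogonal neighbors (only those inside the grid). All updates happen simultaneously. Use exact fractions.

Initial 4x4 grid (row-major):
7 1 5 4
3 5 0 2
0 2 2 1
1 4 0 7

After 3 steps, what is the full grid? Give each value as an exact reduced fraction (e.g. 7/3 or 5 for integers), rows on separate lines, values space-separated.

After step 1:
  11/3 9/2 5/2 11/3
  15/4 11/5 14/5 7/4
  3/2 13/5 1 3
  5/3 7/4 13/4 8/3
After step 2:
  143/36 193/60 101/30 95/36
  667/240 317/100 41/20 673/240
  571/240 181/100 253/100 101/48
  59/36 139/60 13/6 107/36
After step 3:
  7177/2160 12353/3600 2029/720 6343/2160
  22141/7200 15631/6000 3341/1200 691/288
  15493/7200 14647/6000 12793/6000 18739/7200
  4561/2160 7139/3600 8987/3600 1043/432

Answer: 7177/2160 12353/3600 2029/720 6343/2160
22141/7200 15631/6000 3341/1200 691/288
15493/7200 14647/6000 12793/6000 18739/7200
4561/2160 7139/3600 8987/3600 1043/432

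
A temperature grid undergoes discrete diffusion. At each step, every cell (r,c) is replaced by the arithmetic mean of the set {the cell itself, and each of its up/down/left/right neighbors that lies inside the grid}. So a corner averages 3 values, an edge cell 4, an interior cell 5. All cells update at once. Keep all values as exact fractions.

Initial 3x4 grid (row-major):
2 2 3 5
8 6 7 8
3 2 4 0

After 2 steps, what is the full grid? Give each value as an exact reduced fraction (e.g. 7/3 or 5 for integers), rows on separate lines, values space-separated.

Answer: 4 33/8 553/120 175/36
217/48 447/100 231/50 299/60
77/18 49/12 83/20 49/12

Derivation:
After step 1:
  4 13/4 17/4 16/3
  19/4 5 28/5 5
  13/3 15/4 13/4 4
After step 2:
  4 33/8 553/120 175/36
  217/48 447/100 231/50 299/60
  77/18 49/12 83/20 49/12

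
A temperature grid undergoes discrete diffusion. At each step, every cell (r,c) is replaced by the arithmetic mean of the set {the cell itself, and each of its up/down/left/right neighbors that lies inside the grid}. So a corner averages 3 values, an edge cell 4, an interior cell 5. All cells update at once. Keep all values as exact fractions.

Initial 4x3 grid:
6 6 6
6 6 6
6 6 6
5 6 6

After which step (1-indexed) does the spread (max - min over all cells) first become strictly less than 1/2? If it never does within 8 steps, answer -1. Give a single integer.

Answer: 1

Derivation:
Step 1: max=6, min=17/3, spread=1/3
  -> spread < 1/2 first at step 1
Step 2: max=6, min=103/18, spread=5/18
Step 3: max=6, min=1255/216, spread=41/216
Step 4: max=6, min=151303/25920, spread=4217/25920
Step 5: max=43121/7200, min=9122051/1555200, spread=38417/311040
Step 6: max=861403/144000, min=548671789/93312000, spread=1903471/18662400
Step 7: max=25804241/4320000, min=32991330911/5598720000, spread=18038617/223948800
Step 8: max=2319873241/388800000, min=1982271017149/335923200000, spread=883978523/13436928000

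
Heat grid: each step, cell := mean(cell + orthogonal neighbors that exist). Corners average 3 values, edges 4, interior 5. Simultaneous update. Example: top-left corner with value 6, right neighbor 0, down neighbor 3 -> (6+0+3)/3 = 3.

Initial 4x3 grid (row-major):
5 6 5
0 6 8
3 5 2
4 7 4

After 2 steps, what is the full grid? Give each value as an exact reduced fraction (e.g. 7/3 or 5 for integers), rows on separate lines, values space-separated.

After step 1:
  11/3 11/2 19/3
  7/2 5 21/4
  3 23/5 19/4
  14/3 5 13/3
After step 2:
  38/9 41/8 205/36
  91/24 477/100 16/3
  473/120 447/100 71/15
  38/9 93/20 169/36

Answer: 38/9 41/8 205/36
91/24 477/100 16/3
473/120 447/100 71/15
38/9 93/20 169/36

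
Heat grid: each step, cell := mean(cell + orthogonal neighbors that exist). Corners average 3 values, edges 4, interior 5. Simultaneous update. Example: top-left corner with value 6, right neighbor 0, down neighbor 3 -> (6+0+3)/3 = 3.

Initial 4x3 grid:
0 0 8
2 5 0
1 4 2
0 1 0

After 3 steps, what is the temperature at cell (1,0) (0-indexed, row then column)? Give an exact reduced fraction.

Step 1: cell (1,0) = 2
Step 2: cell (1,0) = 397/240
Step 3: cell (1,0) = 14653/7200
Full grid after step 3:
  262/135 36541/14400 2861/1080
  14653/7200 13199/6000 19303/7200
  11683/7200 11959/6000 4711/2400
  196/135 20561/14400 581/360

Answer: 14653/7200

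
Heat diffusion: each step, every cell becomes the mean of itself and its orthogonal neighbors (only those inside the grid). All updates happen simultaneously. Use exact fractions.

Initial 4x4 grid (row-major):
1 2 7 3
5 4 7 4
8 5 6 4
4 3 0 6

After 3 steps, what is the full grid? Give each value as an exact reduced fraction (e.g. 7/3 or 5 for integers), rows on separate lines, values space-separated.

Answer: 8461/2160 30139/7200 32251/7200 10231/2160
7921/1800 26623/6000 28573/6000 16793/3600
2761/600 9319/2000 5287/1200 16261/3600
1103/240 10139/2400 30017/7200 8609/2160

Derivation:
After step 1:
  8/3 7/2 19/4 14/3
  9/2 23/5 28/5 9/2
  11/2 26/5 22/5 5
  5 3 15/4 10/3
After step 2:
  32/9 931/240 1111/240 167/36
  259/60 117/25 477/100 593/120
  101/20 227/50 479/100 517/120
  9/2 339/80 869/240 145/36
After step 3:
  8461/2160 30139/7200 32251/7200 10231/2160
  7921/1800 26623/6000 28573/6000 16793/3600
  2761/600 9319/2000 5287/1200 16261/3600
  1103/240 10139/2400 30017/7200 8609/2160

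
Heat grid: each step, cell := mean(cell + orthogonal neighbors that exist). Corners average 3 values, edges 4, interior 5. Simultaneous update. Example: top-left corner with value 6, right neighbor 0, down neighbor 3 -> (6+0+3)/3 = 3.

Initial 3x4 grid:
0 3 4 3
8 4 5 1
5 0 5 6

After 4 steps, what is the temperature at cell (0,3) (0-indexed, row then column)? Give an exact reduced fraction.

Step 1: cell (0,3) = 8/3
Step 2: cell (0,3) = 61/18
Step 3: cell (0,3) = 7333/2160
Step 4: cell (0,3) = 457181/129600
Full grid after step 4:
  477191/129600 392693/108000 378833/108000 457181/129600
  1107293/288000 149109/40000 1333631/360000 3125149/864000
  505891/129600 420943/108000 136361/36000 54409/14400

Answer: 457181/129600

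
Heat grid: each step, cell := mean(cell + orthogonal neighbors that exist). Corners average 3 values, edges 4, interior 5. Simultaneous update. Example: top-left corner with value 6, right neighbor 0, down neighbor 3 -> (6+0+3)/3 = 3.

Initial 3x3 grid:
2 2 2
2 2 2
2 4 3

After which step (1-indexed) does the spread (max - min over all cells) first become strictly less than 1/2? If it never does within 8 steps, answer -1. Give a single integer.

Answer: 3

Derivation:
Step 1: max=3, min=2, spread=1
Step 2: max=649/240, min=2, spread=169/240
Step 3: max=467/180, min=2539/1200, spread=1723/3600
  -> spread < 1/2 first at step 3
Step 4: max=8983/3600, min=11687/5400, spread=143/432
Step 5: max=1590103/648000, min=26657/12000, spread=1205/5184
Step 6: max=93847741/38880000, min=43751683/19440000, spread=10151/62208
Step 7: max=619858903/259200000, min=2655744751/1166400000, spread=85517/746496
Step 8: max=332180072069/139968000000, min=53487222949/23328000000, spread=720431/8957952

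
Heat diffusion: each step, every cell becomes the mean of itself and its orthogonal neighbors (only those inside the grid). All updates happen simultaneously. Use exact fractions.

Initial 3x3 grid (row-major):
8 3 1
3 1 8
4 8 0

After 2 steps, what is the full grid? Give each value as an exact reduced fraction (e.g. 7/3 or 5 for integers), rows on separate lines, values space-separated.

After step 1:
  14/3 13/4 4
  4 23/5 5/2
  5 13/4 16/3
After step 2:
  143/36 991/240 13/4
  137/30 88/25 493/120
  49/12 1091/240 133/36

Answer: 143/36 991/240 13/4
137/30 88/25 493/120
49/12 1091/240 133/36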